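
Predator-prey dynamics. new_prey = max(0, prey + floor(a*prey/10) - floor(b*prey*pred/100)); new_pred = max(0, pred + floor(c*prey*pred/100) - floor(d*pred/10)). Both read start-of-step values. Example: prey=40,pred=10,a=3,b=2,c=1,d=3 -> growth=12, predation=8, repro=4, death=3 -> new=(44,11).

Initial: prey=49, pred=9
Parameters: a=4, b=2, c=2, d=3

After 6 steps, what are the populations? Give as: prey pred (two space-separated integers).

Answer: 0 70

Derivation:
Step 1: prey: 49+19-8=60; pred: 9+8-2=15
Step 2: prey: 60+24-18=66; pred: 15+18-4=29
Step 3: prey: 66+26-38=54; pred: 29+38-8=59
Step 4: prey: 54+21-63=12; pred: 59+63-17=105
Step 5: prey: 12+4-25=0; pred: 105+25-31=99
Step 6: prey: 0+0-0=0; pred: 99+0-29=70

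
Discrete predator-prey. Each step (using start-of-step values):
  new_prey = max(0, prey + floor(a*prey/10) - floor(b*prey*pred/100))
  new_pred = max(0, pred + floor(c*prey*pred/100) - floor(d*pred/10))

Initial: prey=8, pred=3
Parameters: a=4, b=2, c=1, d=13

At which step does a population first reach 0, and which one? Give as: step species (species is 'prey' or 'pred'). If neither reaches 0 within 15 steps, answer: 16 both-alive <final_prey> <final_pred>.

Step 1: prey: 8+3-0=11; pred: 3+0-3=0
First extinction: pred at step 1

Answer: 1 pred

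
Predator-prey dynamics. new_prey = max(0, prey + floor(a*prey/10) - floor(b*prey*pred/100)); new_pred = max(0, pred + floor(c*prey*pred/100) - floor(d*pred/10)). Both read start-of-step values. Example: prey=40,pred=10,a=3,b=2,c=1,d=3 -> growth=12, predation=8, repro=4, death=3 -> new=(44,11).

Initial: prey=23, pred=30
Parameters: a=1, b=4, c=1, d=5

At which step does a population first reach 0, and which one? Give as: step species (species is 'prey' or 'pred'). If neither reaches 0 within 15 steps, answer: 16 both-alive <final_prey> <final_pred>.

Answer: 1 prey

Derivation:
Step 1: prey: 23+2-27=0; pred: 30+6-15=21
First extinction: prey at step 1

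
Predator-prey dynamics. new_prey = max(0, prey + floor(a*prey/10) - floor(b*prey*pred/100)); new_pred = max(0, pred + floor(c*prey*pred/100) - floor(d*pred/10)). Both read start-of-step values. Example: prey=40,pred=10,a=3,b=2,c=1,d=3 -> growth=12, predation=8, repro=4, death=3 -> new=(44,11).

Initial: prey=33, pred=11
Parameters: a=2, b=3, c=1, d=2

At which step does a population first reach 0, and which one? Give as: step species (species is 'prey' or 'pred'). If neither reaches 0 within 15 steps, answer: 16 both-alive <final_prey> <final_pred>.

Answer: 16 both-alive 9 4

Derivation:
Step 1: prey: 33+6-10=29; pred: 11+3-2=12
Step 2: prey: 29+5-10=24; pred: 12+3-2=13
Step 3: prey: 24+4-9=19; pred: 13+3-2=14
Step 4: prey: 19+3-7=15; pred: 14+2-2=14
Step 5: prey: 15+3-6=12; pred: 14+2-2=14
Step 6: prey: 12+2-5=9; pred: 14+1-2=13
Step 7: prey: 9+1-3=7; pred: 13+1-2=12
Step 8: prey: 7+1-2=6; pred: 12+0-2=10
Step 9: prey: 6+1-1=6; pred: 10+0-2=8
Step 10: prey: 6+1-1=6; pred: 8+0-1=7
Step 11: prey: 6+1-1=6; pred: 7+0-1=6
Step 12: prey: 6+1-1=6; pred: 6+0-1=5
Step 13: prey: 6+1-0=7; pred: 5+0-1=4
Step 14: prey: 7+1-0=8; pred: 4+0-0=4
Step 15: prey: 8+1-0=9; pred: 4+0-0=4
No extinction within 15 steps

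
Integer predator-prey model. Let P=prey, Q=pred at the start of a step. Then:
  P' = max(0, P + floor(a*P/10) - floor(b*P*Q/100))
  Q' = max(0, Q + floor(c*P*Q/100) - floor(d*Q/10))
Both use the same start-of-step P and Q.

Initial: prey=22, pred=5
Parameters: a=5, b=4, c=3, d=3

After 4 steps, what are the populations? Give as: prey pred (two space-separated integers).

Answer: 27 35

Derivation:
Step 1: prey: 22+11-4=29; pred: 5+3-1=7
Step 2: prey: 29+14-8=35; pred: 7+6-2=11
Step 3: prey: 35+17-15=37; pred: 11+11-3=19
Step 4: prey: 37+18-28=27; pred: 19+21-5=35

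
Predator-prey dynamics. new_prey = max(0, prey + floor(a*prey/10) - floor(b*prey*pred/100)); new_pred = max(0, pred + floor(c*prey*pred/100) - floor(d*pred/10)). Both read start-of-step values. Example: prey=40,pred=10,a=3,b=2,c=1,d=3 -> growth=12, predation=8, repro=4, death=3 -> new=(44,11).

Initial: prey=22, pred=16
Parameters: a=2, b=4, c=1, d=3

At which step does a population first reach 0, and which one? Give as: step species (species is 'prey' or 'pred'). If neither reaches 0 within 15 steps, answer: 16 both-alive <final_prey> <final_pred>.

Step 1: prey: 22+4-14=12; pred: 16+3-4=15
Step 2: prey: 12+2-7=7; pred: 15+1-4=12
Step 3: prey: 7+1-3=5; pred: 12+0-3=9
Step 4: prey: 5+1-1=5; pred: 9+0-2=7
Step 5: prey: 5+1-1=5; pred: 7+0-2=5
Step 6: prey: 5+1-1=5; pred: 5+0-1=4
Step 7: prey: 5+1-0=6; pred: 4+0-1=3
Step 8: prey: 6+1-0=7; pred: 3+0-0=3
Step 9: prey: 7+1-0=8; pred: 3+0-0=3
Step 10: prey: 8+1-0=9; pred: 3+0-0=3
Step 11: prey: 9+1-1=9; pred: 3+0-0=3
Steps 12-15: state stable at prey=9, pred=3 (no change)
No extinction within 15 steps

Answer: 16 both-alive 9 3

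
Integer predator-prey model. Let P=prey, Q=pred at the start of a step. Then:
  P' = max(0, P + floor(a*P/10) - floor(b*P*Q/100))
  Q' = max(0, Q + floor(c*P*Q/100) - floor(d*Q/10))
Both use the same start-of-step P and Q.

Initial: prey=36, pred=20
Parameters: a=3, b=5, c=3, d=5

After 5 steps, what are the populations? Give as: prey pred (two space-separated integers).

Answer: 0 4

Derivation:
Step 1: prey: 36+10-36=10; pred: 20+21-10=31
Step 2: prey: 10+3-15=0; pred: 31+9-15=25
Step 3: prey: 0+0-0=0; pred: 25+0-12=13
Step 4: prey: 0+0-0=0; pred: 13+0-6=7
Step 5: prey: 0+0-0=0; pred: 7+0-3=4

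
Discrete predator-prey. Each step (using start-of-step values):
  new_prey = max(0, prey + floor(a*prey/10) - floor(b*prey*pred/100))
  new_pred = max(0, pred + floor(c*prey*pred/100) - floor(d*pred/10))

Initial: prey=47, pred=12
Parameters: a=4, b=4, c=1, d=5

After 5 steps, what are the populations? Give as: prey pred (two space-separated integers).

Step 1: prey: 47+18-22=43; pred: 12+5-6=11
Step 2: prey: 43+17-18=42; pred: 11+4-5=10
Step 3: prey: 42+16-16=42; pred: 10+4-5=9
Step 4: prey: 42+16-15=43; pred: 9+3-4=8
Step 5: prey: 43+17-13=47; pred: 8+3-4=7

Answer: 47 7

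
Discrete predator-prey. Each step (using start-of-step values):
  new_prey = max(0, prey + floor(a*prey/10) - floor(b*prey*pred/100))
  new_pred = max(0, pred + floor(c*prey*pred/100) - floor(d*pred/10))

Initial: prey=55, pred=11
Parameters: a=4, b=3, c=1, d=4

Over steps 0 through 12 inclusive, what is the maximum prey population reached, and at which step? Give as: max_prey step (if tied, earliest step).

Step 1: prey: 55+22-18=59; pred: 11+6-4=13
Step 2: prey: 59+23-23=59; pred: 13+7-5=15
Step 3: prey: 59+23-26=56; pred: 15+8-6=17
Step 4: prey: 56+22-28=50; pred: 17+9-6=20
Step 5: prey: 50+20-30=40; pred: 20+10-8=22
Step 6: prey: 40+16-26=30; pred: 22+8-8=22
Step 7: prey: 30+12-19=23; pred: 22+6-8=20
Step 8: prey: 23+9-13=19; pred: 20+4-8=16
Step 9: prey: 19+7-9=17; pred: 16+3-6=13
Step 10: prey: 17+6-6=17; pred: 13+2-5=10
Step 11: prey: 17+6-5=18; pred: 10+1-4=7
Step 12: prey: 18+7-3=22; pred: 7+1-2=6
Max prey = 59 at step 1

Answer: 59 1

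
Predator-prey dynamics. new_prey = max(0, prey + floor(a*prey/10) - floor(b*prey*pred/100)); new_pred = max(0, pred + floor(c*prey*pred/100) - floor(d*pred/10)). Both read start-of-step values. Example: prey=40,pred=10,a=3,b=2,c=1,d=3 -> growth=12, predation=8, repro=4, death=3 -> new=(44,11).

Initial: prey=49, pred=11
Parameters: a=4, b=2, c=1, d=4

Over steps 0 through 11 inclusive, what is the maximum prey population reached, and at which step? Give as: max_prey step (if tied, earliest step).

Answer: 79 4

Derivation:
Step 1: prey: 49+19-10=58; pred: 11+5-4=12
Step 2: prey: 58+23-13=68; pred: 12+6-4=14
Step 3: prey: 68+27-19=76; pred: 14+9-5=18
Step 4: prey: 76+30-27=79; pred: 18+13-7=24
Step 5: prey: 79+31-37=73; pred: 24+18-9=33
Step 6: prey: 73+29-48=54; pred: 33+24-13=44
Step 7: prey: 54+21-47=28; pred: 44+23-17=50
Step 8: prey: 28+11-28=11; pred: 50+14-20=44
Step 9: prey: 11+4-9=6; pred: 44+4-17=31
Step 10: prey: 6+2-3=5; pred: 31+1-12=20
Step 11: prey: 5+2-2=5; pred: 20+1-8=13
Max prey = 79 at step 4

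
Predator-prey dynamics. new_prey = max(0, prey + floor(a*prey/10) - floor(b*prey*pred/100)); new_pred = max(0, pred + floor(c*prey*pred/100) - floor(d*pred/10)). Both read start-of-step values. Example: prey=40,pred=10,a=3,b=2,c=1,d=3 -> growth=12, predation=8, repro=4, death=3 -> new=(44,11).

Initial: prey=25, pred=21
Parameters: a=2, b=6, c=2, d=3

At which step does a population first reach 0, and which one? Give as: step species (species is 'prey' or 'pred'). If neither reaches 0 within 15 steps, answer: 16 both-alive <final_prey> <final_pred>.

Answer: 1 prey

Derivation:
Step 1: prey: 25+5-31=0; pred: 21+10-6=25
First extinction: prey at step 1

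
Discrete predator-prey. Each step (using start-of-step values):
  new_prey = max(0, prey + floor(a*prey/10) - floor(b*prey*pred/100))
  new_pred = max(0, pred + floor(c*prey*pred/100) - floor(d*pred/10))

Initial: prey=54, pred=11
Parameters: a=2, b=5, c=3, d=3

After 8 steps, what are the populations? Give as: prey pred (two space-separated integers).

Step 1: prey: 54+10-29=35; pred: 11+17-3=25
Step 2: prey: 35+7-43=0; pred: 25+26-7=44
Step 3: prey: 0+0-0=0; pred: 44+0-13=31
Step 4: prey: 0+0-0=0; pred: 31+0-9=22
Step 5: prey: 0+0-0=0; pred: 22+0-6=16
Step 6: prey: 0+0-0=0; pred: 16+0-4=12
Step 7: prey: 0+0-0=0; pred: 12+0-3=9
Step 8: prey: 0+0-0=0; pred: 9+0-2=7

Answer: 0 7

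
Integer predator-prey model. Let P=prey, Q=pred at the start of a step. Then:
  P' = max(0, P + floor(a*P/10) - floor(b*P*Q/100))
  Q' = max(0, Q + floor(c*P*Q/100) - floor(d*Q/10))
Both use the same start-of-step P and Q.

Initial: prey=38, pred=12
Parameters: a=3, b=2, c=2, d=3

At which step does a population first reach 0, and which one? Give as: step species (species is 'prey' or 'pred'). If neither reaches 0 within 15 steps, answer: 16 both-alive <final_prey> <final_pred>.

Step 1: prey: 38+11-9=40; pred: 12+9-3=18
Step 2: prey: 40+12-14=38; pred: 18+14-5=27
Step 3: prey: 38+11-20=29; pred: 27+20-8=39
Step 4: prey: 29+8-22=15; pred: 39+22-11=50
Step 5: prey: 15+4-15=4; pred: 50+15-15=50
Step 6: prey: 4+1-4=1; pred: 50+4-15=39
Step 7: prey: 1+0-0=1; pred: 39+0-11=28
Step 8: prey: 1+0-0=1; pred: 28+0-8=20
Step 9: prey: 1+0-0=1; pred: 20+0-6=14
Step 10: prey: 1+0-0=1; pred: 14+0-4=10
Step 11: prey: 1+0-0=1; pred: 10+0-3=7
Step 12: prey: 1+0-0=1; pred: 7+0-2=5
Step 13: prey: 1+0-0=1; pred: 5+0-1=4
Step 14: prey: 1+0-0=1; pred: 4+0-1=3
Step 15: prey: 1+0-0=1; pred: 3+0-0=3
No extinction within 15 steps

Answer: 16 both-alive 1 3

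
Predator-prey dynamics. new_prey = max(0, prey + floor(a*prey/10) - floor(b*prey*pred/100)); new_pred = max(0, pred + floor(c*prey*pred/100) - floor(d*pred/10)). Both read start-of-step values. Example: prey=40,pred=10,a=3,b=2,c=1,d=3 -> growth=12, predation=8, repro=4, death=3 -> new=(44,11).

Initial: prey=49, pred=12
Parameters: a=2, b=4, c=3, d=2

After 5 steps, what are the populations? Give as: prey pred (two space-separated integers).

Step 1: prey: 49+9-23=35; pred: 12+17-2=27
Step 2: prey: 35+7-37=5; pred: 27+28-5=50
Step 3: prey: 5+1-10=0; pred: 50+7-10=47
Step 4: prey: 0+0-0=0; pred: 47+0-9=38
Step 5: prey: 0+0-0=0; pred: 38+0-7=31

Answer: 0 31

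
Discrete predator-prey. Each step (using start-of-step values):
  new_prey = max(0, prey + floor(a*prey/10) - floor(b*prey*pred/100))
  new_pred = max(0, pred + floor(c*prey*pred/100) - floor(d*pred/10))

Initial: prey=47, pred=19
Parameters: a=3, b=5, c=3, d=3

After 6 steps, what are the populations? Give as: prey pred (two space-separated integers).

Step 1: prey: 47+14-44=17; pred: 19+26-5=40
Step 2: prey: 17+5-34=0; pred: 40+20-12=48
Step 3: prey: 0+0-0=0; pred: 48+0-14=34
Step 4: prey: 0+0-0=0; pred: 34+0-10=24
Step 5: prey: 0+0-0=0; pred: 24+0-7=17
Step 6: prey: 0+0-0=0; pred: 17+0-5=12

Answer: 0 12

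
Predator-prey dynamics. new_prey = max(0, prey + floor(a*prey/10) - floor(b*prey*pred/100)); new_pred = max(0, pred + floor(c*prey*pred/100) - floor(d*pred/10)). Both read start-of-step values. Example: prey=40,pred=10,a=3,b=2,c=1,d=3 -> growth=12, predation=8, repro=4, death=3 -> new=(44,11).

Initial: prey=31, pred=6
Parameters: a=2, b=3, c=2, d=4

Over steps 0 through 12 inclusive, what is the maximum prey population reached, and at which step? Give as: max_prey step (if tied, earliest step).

Answer: 32 1

Derivation:
Step 1: prey: 31+6-5=32; pred: 6+3-2=7
Step 2: prey: 32+6-6=32; pred: 7+4-2=9
Step 3: prey: 32+6-8=30; pred: 9+5-3=11
Step 4: prey: 30+6-9=27; pred: 11+6-4=13
Step 5: prey: 27+5-10=22; pred: 13+7-5=15
Step 6: prey: 22+4-9=17; pred: 15+6-6=15
Step 7: prey: 17+3-7=13; pred: 15+5-6=14
Step 8: prey: 13+2-5=10; pred: 14+3-5=12
Step 9: prey: 10+2-3=9; pred: 12+2-4=10
Step 10: prey: 9+1-2=8; pred: 10+1-4=7
Step 11: prey: 8+1-1=8; pred: 7+1-2=6
Step 12: prey: 8+1-1=8; pred: 6+0-2=4
Max prey = 32 at step 1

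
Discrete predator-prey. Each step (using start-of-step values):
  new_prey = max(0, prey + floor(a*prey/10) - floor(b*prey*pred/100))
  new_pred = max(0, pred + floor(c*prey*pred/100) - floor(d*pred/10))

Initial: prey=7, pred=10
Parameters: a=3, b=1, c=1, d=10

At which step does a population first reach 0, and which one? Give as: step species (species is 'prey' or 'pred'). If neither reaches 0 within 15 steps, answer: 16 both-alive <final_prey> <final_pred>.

Step 1: prey: 7+2-0=9; pred: 10+0-10=0
First extinction: pred at step 1

Answer: 1 pred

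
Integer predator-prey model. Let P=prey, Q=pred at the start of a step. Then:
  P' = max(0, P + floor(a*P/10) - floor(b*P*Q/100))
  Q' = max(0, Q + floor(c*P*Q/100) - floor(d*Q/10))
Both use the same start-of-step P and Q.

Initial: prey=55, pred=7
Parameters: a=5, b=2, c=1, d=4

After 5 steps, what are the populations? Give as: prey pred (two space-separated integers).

Answer: 120 70

Derivation:
Step 1: prey: 55+27-7=75; pred: 7+3-2=8
Step 2: prey: 75+37-12=100; pred: 8+6-3=11
Step 3: prey: 100+50-22=128; pred: 11+11-4=18
Step 4: prey: 128+64-46=146; pred: 18+23-7=34
Step 5: prey: 146+73-99=120; pred: 34+49-13=70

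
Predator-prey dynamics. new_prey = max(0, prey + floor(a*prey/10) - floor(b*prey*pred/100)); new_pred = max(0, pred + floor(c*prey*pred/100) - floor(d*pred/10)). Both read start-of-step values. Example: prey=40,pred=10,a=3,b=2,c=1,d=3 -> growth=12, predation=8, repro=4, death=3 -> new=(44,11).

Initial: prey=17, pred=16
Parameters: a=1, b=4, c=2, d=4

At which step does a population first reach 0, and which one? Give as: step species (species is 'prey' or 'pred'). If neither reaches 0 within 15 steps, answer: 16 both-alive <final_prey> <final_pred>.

Step 1: prey: 17+1-10=8; pred: 16+5-6=15
Step 2: prey: 8+0-4=4; pred: 15+2-6=11
Step 3: prey: 4+0-1=3; pred: 11+0-4=7
Step 4: prey: 3+0-0=3; pred: 7+0-2=5
Step 5: prey: 3+0-0=3; pred: 5+0-2=3
Step 6: prey: 3+0-0=3; pred: 3+0-1=2
Step 7: prey: 3+0-0=3; pred: 2+0-0=2
Steps 8-15: state stable at prey=3, pred=2 (no change)
No extinction within 15 steps

Answer: 16 both-alive 3 2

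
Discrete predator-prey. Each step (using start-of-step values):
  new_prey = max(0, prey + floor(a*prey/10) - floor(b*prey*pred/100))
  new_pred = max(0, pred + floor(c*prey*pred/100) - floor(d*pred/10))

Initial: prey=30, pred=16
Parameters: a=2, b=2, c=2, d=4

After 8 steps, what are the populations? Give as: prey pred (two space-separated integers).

Answer: 8 8

Derivation:
Step 1: prey: 30+6-9=27; pred: 16+9-6=19
Step 2: prey: 27+5-10=22; pred: 19+10-7=22
Step 3: prey: 22+4-9=17; pred: 22+9-8=23
Step 4: prey: 17+3-7=13; pred: 23+7-9=21
Step 5: prey: 13+2-5=10; pred: 21+5-8=18
Step 6: prey: 10+2-3=9; pred: 18+3-7=14
Step 7: prey: 9+1-2=8; pred: 14+2-5=11
Step 8: prey: 8+1-1=8; pred: 11+1-4=8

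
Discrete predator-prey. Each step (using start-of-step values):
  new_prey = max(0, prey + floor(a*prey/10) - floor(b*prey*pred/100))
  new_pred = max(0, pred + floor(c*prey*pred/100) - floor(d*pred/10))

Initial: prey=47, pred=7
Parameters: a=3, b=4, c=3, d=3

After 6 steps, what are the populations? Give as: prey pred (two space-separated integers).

Answer: 0 21

Derivation:
Step 1: prey: 47+14-13=48; pred: 7+9-2=14
Step 2: prey: 48+14-26=36; pred: 14+20-4=30
Step 3: prey: 36+10-43=3; pred: 30+32-9=53
Step 4: prey: 3+0-6=0; pred: 53+4-15=42
Step 5: prey: 0+0-0=0; pred: 42+0-12=30
Step 6: prey: 0+0-0=0; pred: 30+0-9=21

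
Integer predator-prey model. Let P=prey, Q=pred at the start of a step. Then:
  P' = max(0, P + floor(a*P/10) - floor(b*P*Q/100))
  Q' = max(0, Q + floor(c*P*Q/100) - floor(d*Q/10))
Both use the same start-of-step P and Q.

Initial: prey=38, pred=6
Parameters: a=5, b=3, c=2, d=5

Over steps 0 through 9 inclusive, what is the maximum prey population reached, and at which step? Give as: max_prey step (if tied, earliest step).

Answer: 78 3

Derivation:
Step 1: prey: 38+19-6=51; pred: 6+4-3=7
Step 2: prey: 51+25-10=66; pred: 7+7-3=11
Step 3: prey: 66+33-21=78; pred: 11+14-5=20
Step 4: prey: 78+39-46=71; pred: 20+31-10=41
Step 5: prey: 71+35-87=19; pred: 41+58-20=79
Step 6: prey: 19+9-45=0; pred: 79+30-39=70
Step 7: prey: 0+0-0=0; pred: 70+0-35=35
Step 8: prey: 0+0-0=0; pred: 35+0-17=18
Step 9: prey: 0+0-0=0; pred: 18+0-9=9
Max prey = 78 at step 3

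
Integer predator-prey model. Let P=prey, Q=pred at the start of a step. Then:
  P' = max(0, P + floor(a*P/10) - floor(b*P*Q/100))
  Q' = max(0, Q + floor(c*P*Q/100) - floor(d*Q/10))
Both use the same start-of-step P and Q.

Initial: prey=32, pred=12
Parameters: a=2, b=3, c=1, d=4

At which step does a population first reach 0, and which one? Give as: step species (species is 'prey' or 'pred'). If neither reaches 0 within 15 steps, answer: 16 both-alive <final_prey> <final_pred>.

Step 1: prey: 32+6-11=27; pred: 12+3-4=11
Step 2: prey: 27+5-8=24; pred: 11+2-4=9
Step 3: prey: 24+4-6=22; pred: 9+2-3=8
Step 4: prey: 22+4-5=21; pred: 8+1-3=6
Step 5: prey: 21+4-3=22; pred: 6+1-2=5
Step 6: prey: 22+4-3=23; pred: 5+1-2=4
Step 7: prey: 23+4-2=25; pred: 4+0-1=3
Step 8: prey: 25+5-2=28; pred: 3+0-1=2
Step 9: prey: 28+5-1=32; pred: 2+0-0=2
Step 10: prey: 32+6-1=37; pred: 2+0-0=2
Step 11: prey: 37+7-2=42; pred: 2+0-0=2
Step 12: prey: 42+8-2=48; pred: 2+0-0=2
Step 13: prey: 48+9-2=55; pred: 2+0-0=2
Step 14: prey: 55+11-3=63; pred: 2+1-0=3
Step 15: prey: 63+12-5=70; pred: 3+1-1=3
No extinction within 15 steps

Answer: 16 both-alive 70 3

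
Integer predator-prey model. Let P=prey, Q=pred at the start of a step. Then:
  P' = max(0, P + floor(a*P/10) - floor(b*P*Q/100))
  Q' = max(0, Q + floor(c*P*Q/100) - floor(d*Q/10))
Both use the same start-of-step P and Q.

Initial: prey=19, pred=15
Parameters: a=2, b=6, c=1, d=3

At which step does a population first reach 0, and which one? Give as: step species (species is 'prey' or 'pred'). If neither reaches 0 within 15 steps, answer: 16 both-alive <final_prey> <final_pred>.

Step 1: prey: 19+3-17=5; pred: 15+2-4=13
Step 2: prey: 5+1-3=3; pred: 13+0-3=10
Step 3: prey: 3+0-1=2; pred: 10+0-3=7
Step 4: prey: 2+0-0=2; pred: 7+0-2=5
Step 5: prey: 2+0-0=2; pred: 5+0-1=4
Step 6: prey: 2+0-0=2; pred: 4+0-1=3
Step 7: prey: 2+0-0=2; pred: 3+0-0=3
Steps 8-15: state stable at prey=2, pred=3 (no change)
No extinction within 15 steps

Answer: 16 both-alive 2 3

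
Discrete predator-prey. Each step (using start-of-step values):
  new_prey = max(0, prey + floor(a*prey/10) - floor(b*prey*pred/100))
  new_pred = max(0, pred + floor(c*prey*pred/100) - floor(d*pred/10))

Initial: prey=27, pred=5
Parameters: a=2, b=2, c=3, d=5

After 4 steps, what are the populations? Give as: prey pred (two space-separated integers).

Answer: 30 20

Derivation:
Step 1: prey: 27+5-2=30; pred: 5+4-2=7
Step 2: prey: 30+6-4=32; pred: 7+6-3=10
Step 3: prey: 32+6-6=32; pred: 10+9-5=14
Step 4: prey: 32+6-8=30; pred: 14+13-7=20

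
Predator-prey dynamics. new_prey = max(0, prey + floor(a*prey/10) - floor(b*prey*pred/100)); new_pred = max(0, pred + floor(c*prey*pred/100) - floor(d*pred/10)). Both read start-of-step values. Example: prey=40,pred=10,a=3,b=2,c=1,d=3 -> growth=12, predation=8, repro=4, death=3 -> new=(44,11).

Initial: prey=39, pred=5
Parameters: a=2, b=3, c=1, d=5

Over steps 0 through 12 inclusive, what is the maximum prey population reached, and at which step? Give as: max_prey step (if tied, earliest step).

Answer: 86 9

Derivation:
Step 1: prey: 39+7-5=41; pred: 5+1-2=4
Step 2: prey: 41+8-4=45; pred: 4+1-2=3
Step 3: prey: 45+9-4=50; pred: 3+1-1=3
Step 4: prey: 50+10-4=56; pred: 3+1-1=3
Step 5: prey: 56+11-5=62; pred: 3+1-1=3
Step 6: prey: 62+12-5=69; pred: 3+1-1=3
Step 7: prey: 69+13-6=76; pred: 3+2-1=4
Step 8: prey: 76+15-9=82; pred: 4+3-2=5
Step 9: prey: 82+16-12=86; pred: 5+4-2=7
Step 10: prey: 86+17-18=85; pred: 7+6-3=10
Step 11: prey: 85+17-25=77; pred: 10+8-5=13
Step 12: prey: 77+15-30=62; pred: 13+10-6=17
Max prey = 86 at step 9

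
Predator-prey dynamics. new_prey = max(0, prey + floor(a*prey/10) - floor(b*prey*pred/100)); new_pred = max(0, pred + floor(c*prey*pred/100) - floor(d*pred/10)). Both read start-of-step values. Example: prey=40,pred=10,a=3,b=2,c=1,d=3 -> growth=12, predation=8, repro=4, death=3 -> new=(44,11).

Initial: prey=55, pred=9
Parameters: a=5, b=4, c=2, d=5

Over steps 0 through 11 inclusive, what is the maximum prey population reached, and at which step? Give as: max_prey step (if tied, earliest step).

Answer: 63 1

Derivation:
Step 1: prey: 55+27-19=63; pred: 9+9-4=14
Step 2: prey: 63+31-35=59; pred: 14+17-7=24
Step 3: prey: 59+29-56=32; pred: 24+28-12=40
Step 4: prey: 32+16-51=0; pred: 40+25-20=45
Step 5: prey: 0+0-0=0; pred: 45+0-22=23
Step 6: prey: 0+0-0=0; pred: 23+0-11=12
Step 7: prey: 0+0-0=0; pred: 12+0-6=6
Step 8: prey: 0+0-0=0; pred: 6+0-3=3
Step 9: prey: 0+0-0=0; pred: 3+0-1=2
Step 10: prey: 0+0-0=0; pred: 2+0-1=1
Step 11: prey: 0+0-0=0; pred: 1+0-0=1
Max prey = 63 at step 1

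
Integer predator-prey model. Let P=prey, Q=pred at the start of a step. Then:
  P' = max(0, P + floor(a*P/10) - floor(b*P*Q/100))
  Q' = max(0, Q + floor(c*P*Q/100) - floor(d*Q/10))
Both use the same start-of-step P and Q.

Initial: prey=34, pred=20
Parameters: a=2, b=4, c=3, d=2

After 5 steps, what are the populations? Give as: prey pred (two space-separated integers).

Answer: 0 23

Derivation:
Step 1: prey: 34+6-27=13; pred: 20+20-4=36
Step 2: prey: 13+2-18=0; pred: 36+14-7=43
Step 3: prey: 0+0-0=0; pred: 43+0-8=35
Step 4: prey: 0+0-0=0; pred: 35+0-7=28
Step 5: prey: 0+0-0=0; pred: 28+0-5=23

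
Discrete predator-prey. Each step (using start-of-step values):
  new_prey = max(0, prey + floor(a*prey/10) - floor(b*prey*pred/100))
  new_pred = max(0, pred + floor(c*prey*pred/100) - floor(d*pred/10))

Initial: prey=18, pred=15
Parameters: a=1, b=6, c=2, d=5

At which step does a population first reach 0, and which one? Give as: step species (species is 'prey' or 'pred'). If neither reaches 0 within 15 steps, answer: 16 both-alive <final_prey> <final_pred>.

Step 1: prey: 18+1-16=3; pred: 15+5-7=13
Step 2: prey: 3+0-2=1; pred: 13+0-6=7
Step 3: prey: 1+0-0=1; pred: 7+0-3=4
Step 4: prey: 1+0-0=1; pred: 4+0-2=2
Step 5: prey: 1+0-0=1; pred: 2+0-1=1
Step 6: prey: 1+0-0=1; pred: 1+0-0=1
Steps 7-15: state stable at prey=1, pred=1 (no change)
No extinction within 15 steps

Answer: 16 both-alive 1 1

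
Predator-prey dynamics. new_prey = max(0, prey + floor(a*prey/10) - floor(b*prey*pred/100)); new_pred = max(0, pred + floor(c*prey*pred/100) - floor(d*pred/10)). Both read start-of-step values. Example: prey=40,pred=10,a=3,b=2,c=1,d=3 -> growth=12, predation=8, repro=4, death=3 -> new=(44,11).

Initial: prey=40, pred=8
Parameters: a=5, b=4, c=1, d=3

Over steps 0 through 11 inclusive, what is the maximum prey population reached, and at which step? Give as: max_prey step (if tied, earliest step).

Answer: 58 3

Derivation:
Step 1: prey: 40+20-12=48; pred: 8+3-2=9
Step 2: prey: 48+24-17=55; pred: 9+4-2=11
Step 3: prey: 55+27-24=58; pred: 11+6-3=14
Step 4: prey: 58+29-32=55; pred: 14+8-4=18
Step 5: prey: 55+27-39=43; pred: 18+9-5=22
Step 6: prey: 43+21-37=27; pred: 22+9-6=25
Step 7: prey: 27+13-27=13; pred: 25+6-7=24
Step 8: prey: 13+6-12=7; pred: 24+3-7=20
Step 9: prey: 7+3-5=5; pred: 20+1-6=15
Step 10: prey: 5+2-3=4; pred: 15+0-4=11
Step 11: prey: 4+2-1=5; pred: 11+0-3=8
Max prey = 58 at step 3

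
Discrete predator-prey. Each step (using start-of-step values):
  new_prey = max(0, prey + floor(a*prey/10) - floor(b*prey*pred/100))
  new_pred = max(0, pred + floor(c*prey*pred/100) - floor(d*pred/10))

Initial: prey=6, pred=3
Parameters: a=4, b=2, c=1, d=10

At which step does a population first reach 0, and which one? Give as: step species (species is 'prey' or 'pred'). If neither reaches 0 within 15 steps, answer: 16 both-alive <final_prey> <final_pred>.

Answer: 1 pred

Derivation:
Step 1: prey: 6+2-0=8; pred: 3+0-3=0
First extinction: pred at step 1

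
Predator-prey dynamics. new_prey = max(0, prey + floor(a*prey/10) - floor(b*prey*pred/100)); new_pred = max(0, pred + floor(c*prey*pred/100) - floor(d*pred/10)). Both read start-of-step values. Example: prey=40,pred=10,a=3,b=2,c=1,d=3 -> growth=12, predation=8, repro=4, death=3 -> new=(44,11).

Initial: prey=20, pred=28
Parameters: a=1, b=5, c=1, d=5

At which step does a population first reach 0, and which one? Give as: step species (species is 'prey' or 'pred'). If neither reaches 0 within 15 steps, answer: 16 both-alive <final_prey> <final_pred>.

Step 1: prey: 20+2-28=0; pred: 28+5-14=19
First extinction: prey at step 1

Answer: 1 prey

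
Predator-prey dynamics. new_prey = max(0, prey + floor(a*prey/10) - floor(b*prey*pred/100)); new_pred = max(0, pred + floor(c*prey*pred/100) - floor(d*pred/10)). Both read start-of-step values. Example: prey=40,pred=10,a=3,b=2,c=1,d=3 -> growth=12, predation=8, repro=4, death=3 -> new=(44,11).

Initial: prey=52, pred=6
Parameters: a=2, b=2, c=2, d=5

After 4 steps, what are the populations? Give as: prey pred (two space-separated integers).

Answer: 36 38

Derivation:
Step 1: prey: 52+10-6=56; pred: 6+6-3=9
Step 2: prey: 56+11-10=57; pred: 9+10-4=15
Step 3: prey: 57+11-17=51; pred: 15+17-7=25
Step 4: prey: 51+10-25=36; pred: 25+25-12=38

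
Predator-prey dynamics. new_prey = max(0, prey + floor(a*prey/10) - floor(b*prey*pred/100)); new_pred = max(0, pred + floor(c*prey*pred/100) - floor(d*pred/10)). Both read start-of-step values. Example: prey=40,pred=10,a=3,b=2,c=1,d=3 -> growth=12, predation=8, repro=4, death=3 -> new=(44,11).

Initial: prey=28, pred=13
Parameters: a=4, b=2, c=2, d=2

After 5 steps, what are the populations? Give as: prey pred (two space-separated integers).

Step 1: prey: 28+11-7=32; pred: 13+7-2=18
Step 2: prey: 32+12-11=33; pred: 18+11-3=26
Step 3: prey: 33+13-17=29; pred: 26+17-5=38
Step 4: prey: 29+11-22=18; pred: 38+22-7=53
Step 5: prey: 18+7-19=6; pred: 53+19-10=62

Answer: 6 62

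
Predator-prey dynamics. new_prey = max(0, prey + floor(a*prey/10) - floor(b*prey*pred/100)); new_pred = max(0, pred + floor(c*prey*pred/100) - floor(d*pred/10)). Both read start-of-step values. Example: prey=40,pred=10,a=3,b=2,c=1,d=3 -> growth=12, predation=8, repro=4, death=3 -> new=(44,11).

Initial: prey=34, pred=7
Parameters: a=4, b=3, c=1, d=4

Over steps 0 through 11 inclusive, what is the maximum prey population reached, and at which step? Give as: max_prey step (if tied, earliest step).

Step 1: prey: 34+13-7=40; pred: 7+2-2=7
Step 2: prey: 40+16-8=48; pred: 7+2-2=7
Step 3: prey: 48+19-10=57; pred: 7+3-2=8
Step 4: prey: 57+22-13=66; pred: 8+4-3=9
Step 5: prey: 66+26-17=75; pred: 9+5-3=11
Step 6: prey: 75+30-24=81; pred: 11+8-4=15
Step 7: prey: 81+32-36=77; pred: 15+12-6=21
Step 8: prey: 77+30-48=59; pred: 21+16-8=29
Step 9: prey: 59+23-51=31; pred: 29+17-11=35
Step 10: prey: 31+12-32=11; pred: 35+10-14=31
Step 11: prey: 11+4-10=5; pred: 31+3-12=22
Max prey = 81 at step 6

Answer: 81 6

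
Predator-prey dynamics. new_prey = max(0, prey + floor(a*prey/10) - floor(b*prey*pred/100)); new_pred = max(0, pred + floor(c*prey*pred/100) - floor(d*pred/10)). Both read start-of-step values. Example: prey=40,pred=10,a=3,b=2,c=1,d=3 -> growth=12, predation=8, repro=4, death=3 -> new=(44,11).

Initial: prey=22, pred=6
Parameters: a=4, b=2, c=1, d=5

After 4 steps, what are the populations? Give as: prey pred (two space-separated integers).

Step 1: prey: 22+8-2=28; pred: 6+1-3=4
Step 2: prey: 28+11-2=37; pred: 4+1-2=3
Step 3: prey: 37+14-2=49; pred: 3+1-1=3
Step 4: prey: 49+19-2=66; pred: 3+1-1=3

Answer: 66 3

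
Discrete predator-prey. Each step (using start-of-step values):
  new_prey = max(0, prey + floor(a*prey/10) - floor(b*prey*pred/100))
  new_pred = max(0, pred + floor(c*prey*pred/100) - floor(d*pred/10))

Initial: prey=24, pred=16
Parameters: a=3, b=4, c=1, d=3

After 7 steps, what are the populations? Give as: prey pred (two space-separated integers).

Answer: 10 4

Derivation:
Step 1: prey: 24+7-15=16; pred: 16+3-4=15
Step 2: prey: 16+4-9=11; pred: 15+2-4=13
Step 3: prey: 11+3-5=9; pred: 13+1-3=11
Step 4: prey: 9+2-3=8; pred: 11+0-3=8
Step 5: prey: 8+2-2=8; pred: 8+0-2=6
Step 6: prey: 8+2-1=9; pred: 6+0-1=5
Step 7: prey: 9+2-1=10; pred: 5+0-1=4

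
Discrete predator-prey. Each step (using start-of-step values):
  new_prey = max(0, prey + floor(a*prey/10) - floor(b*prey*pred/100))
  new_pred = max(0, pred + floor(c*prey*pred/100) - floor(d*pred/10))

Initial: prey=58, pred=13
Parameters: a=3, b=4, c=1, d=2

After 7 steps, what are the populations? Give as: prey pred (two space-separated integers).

Answer: 1 12

Derivation:
Step 1: prey: 58+17-30=45; pred: 13+7-2=18
Step 2: prey: 45+13-32=26; pred: 18+8-3=23
Step 3: prey: 26+7-23=10; pred: 23+5-4=24
Step 4: prey: 10+3-9=4; pred: 24+2-4=22
Step 5: prey: 4+1-3=2; pred: 22+0-4=18
Step 6: prey: 2+0-1=1; pred: 18+0-3=15
Step 7: prey: 1+0-0=1; pred: 15+0-3=12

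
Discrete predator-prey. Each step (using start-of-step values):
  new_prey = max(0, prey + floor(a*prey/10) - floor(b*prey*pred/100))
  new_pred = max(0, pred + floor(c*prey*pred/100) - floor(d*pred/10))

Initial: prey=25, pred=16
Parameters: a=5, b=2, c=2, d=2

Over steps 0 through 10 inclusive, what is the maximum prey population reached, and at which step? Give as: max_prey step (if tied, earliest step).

Step 1: prey: 25+12-8=29; pred: 16+8-3=21
Step 2: prey: 29+14-12=31; pred: 21+12-4=29
Step 3: prey: 31+15-17=29; pred: 29+17-5=41
Step 4: prey: 29+14-23=20; pred: 41+23-8=56
Step 5: prey: 20+10-22=8; pred: 56+22-11=67
Step 6: prey: 8+4-10=2; pred: 67+10-13=64
Step 7: prey: 2+1-2=1; pred: 64+2-12=54
Step 8: prey: 1+0-1=0; pred: 54+1-10=45
Step 9: prey: 0+0-0=0; pred: 45+0-9=36
Step 10: prey: 0+0-0=0; pred: 36+0-7=29
Max prey = 31 at step 2

Answer: 31 2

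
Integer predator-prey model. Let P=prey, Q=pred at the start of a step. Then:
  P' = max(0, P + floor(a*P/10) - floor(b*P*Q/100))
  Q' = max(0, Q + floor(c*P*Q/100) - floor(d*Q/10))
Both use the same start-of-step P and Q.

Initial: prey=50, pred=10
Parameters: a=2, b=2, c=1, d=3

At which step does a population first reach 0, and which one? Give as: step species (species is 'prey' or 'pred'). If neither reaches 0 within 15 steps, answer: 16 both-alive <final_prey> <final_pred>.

Step 1: prey: 50+10-10=50; pred: 10+5-3=12
Step 2: prey: 50+10-12=48; pred: 12+6-3=15
Step 3: prey: 48+9-14=43; pred: 15+7-4=18
Step 4: prey: 43+8-15=36; pred: 18+7-5=20
Step 5: prey: 36+7-14=29; pred: 20+7-6=21
Step 6: prey: 29+5-12=22; pred: 21+6-6=21
Step 7: prey: 22+4-9=17; pred: 21+4-6=19
Step 8: prey: 17+3-6=14; pred: 19+3-5=17
Step 9: prey: 14+2-4=12; pred: 17+2-5=14
Step 10: prey: 12+2-3=11; pred: 14+1-4=11
Step 11: prey: 11+2-2=11; pred: 11+1-3=9
Step 12: prey: 11+2-1=12; pred: 9+0-2=7
Step 13: prey: 12+2-1=13; pred: 7+0-2=5
Step 14: prey: 13+2-1=14; pred: 5+0-1=4
Step 15: prey: 14+2-1=15; pred: 4+0-1=3
No extinction within 15 steps

Answer: 16 both-alive 15 3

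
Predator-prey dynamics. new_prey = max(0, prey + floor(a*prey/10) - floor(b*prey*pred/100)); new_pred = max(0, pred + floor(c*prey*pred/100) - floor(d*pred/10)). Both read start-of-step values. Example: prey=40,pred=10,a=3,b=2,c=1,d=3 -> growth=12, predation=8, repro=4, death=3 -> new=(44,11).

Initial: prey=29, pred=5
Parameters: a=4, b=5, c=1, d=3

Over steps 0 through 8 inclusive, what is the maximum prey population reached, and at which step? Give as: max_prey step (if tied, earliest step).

Step 1: prey: 29+11-7=33; pred: 5+1-1=5
Step 2: prey: 33+13-8=38; pred: 5+1-1=5
Step 3: prey: 38+15-9=44; pred: 5+1-1=5
Step 4: prey: 44+17-11=50; pred: 5+2-1=6
Step 5: prey: 50+20-15=55; pred: 6+3-1=8
Step 6: prey: 55+22-22=55; pred: 8+4-2=10
Step 7: prey: 55+22-27=50; pred: 10+5-3=12
Step 8: prey: 50+20-30=40; pred: 12+6-3=15
Max prey = 55 at step 5

Answer: 55 5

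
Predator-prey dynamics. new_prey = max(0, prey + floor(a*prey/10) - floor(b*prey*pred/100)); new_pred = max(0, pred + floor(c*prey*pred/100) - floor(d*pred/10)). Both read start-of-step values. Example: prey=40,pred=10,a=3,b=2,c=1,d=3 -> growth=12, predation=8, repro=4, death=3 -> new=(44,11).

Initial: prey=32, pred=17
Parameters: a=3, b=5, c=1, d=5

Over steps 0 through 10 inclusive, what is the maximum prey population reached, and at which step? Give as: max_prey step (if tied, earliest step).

Step 1: prey: 32+9-27=14; pred: 17+5-8=14
Step 2: prey: 14+4-9=9; pred: 14+1-7=8
Step 3: prey: 9+2-3=8; pred: 8+0-4=4
Step 4: prey: 8+2-1=9; pred: 4+0-2=2
Step 5: prey: 9+2-0=11; pred: 2+0-1=1
Step 6: prey: 11+3-0=14; pred: 1+0-0=1
Step 7: prey: 14+4-0=18; pred: 1+0-0=1
Step 8: prey: 18+5-0=23; pred: 1+0-0=1
Step 9: prey: 23+6-1=28; pred: 1+0-0=1
Step 10: prey: 28+8-1=35; pred: 1+0-0=1
Max prey = 35 at step 10

Answer: 35 10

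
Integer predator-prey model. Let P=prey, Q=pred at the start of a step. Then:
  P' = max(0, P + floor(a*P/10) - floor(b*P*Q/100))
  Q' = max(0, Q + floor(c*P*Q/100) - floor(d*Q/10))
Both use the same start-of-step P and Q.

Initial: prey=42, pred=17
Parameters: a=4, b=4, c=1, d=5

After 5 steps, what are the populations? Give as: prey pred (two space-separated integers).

Answer: 28 4

Derivation:
Step 1: prey: 42+16-28=30; pred: 17+7-8=16
Step 2: prey: 30+12-19=23; pred: 16+4-8=12
Step 3: prey: 23+9-11=21; pred: 12+2-6=8
Step 4: prey: 21+8-6=23; pred: 8+1-4=5
Step 5: prey: 23+9-4=28; pred: 5+1-2=4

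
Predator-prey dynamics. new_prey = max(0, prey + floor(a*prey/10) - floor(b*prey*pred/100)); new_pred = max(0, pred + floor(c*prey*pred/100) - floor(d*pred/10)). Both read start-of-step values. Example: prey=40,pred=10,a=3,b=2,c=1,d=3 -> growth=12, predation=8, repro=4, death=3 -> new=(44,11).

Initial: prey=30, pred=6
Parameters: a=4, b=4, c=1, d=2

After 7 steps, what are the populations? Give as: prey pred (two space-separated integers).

Step 1: prey: 30+12-7=35; pred: 6+1-1=6
Step 2: prey: 35+14-8=41; pred: 6+2-1=7
Step 3: prey: 41+16-11=46; pred: 7+2-1=8
Step 4: prey: 46+18-14=50; pred: 8+3-1=10
Step 5: prey: 50+20-20=50; pred: 10+5-2=13
Step 6: prey: 50+20-26=44; pred: 13+6-2=17
Step 7: prey: 44+17-29=32; pred: 17+7-3=21

Answer: 32 21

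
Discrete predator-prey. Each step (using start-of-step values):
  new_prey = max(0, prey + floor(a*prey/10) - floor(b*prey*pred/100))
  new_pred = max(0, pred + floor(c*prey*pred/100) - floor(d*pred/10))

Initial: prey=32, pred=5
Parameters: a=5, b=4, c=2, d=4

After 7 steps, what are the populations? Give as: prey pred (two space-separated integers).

Step 1: prey: 32+16-6=42; pred: 5+3-2=6
Step 2: prey: 42+21-10=53; pred: 6+5-2=9
Step 3: prey: 53+26-19=60; pred: 9+9-3=15
Step 4: prey: 60+30-36=54; pred: 15+18-6=27
Step 5: prey: 54+27-58=23; pred: 27+29-10=46
Step 6: prey: 23+11-42=0; pred: 46+21-18=49
Step 7: prey: 0+0-0=0; pred: 49+0-19=30

Answer: 0 30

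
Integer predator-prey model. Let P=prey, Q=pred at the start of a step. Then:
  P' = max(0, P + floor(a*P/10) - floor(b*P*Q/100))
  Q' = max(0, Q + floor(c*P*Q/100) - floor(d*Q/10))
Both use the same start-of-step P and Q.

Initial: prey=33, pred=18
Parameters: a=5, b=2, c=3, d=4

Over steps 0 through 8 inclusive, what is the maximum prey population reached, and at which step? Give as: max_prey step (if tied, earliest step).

Step 1: prey: 33+16-11=38; pred: 18+17-7=28
Step 2: prey: 38+19-21=36; pred: 28+31-11=48
Step 3: prey: 36+18-34=20; pred: 48+51-19=80
Step 4: prey: 20+10-32=0; pred: 80+48-32=96
Step 5: prey: 0+0-0=0; pred: 96+0-38=58
Step 6: prey: 0+0-0=0; pred: 58+0-23=35
Step 7: prey: 0+0-0=0; pred: 35+0-14=21
Step 8: prey: 0+0-0=0; pred: 21+0-8=13
Max prey = 38 at step 1

Answer: 38 1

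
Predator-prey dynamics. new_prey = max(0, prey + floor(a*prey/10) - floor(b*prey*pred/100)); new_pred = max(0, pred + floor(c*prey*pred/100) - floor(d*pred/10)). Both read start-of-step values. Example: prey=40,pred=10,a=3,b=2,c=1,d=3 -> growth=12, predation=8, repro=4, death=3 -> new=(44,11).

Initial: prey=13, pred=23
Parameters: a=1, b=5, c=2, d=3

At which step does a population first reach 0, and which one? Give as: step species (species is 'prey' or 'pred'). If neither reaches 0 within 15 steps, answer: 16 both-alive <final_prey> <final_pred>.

Answer: 1 prey

Derivation:
Step 1: prey: 13+1-14=0; pred: 23+5-6=22
First extinction: prey at step 1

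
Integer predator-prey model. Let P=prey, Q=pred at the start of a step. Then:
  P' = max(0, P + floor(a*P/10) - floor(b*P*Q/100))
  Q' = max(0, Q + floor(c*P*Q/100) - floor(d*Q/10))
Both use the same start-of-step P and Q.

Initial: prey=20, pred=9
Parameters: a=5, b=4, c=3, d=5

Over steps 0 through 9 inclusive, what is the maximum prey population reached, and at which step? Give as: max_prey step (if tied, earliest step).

Answer: 26 3

Derivation:
Step 1: prey: 20+10-7=23; pred: 9+5-4=10
Step 2: prey: 23+11-9=25; pred: 10+6-5=11
Step 3: prey: 25+12-11=26; pred: 11+8-5=14
Step 4: prey: 26+13-14=25; pred: 14+10-7=17
Step 5: prey: 25+12-17=20; pred: 17+12-8=21
Step 6: prey: 20+10-16=14; pred: 21+12-10=23
Step 7: prey: 14+7-12=9; pred: 23+9-11=21
Step 8: prey: 9+4-7=6; pred: 21+5-10=16
Step 9: prey: 6+3-3=6; pred: 16+2-8=10
Max prey = 26 at step 3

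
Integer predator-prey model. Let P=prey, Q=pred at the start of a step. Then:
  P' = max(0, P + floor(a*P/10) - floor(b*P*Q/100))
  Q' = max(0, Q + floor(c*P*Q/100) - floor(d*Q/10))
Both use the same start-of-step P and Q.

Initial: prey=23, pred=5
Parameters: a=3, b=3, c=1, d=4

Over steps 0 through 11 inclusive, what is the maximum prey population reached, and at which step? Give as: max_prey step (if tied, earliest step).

Answer: 93 10

Derivation:
Step 1: prey: 23+6-3=26; pred: 5+1-2=4
Step 2: prey: 26+7-3=30; pred: 4+1-1=4
Step 3: prey: 30+9-3=36; pred: 4+1-1=4
Step 4: prey: 36+10-4=42; pred: 4+1-1=4
Step 5: prey: 42+12-5=49; pred: 4+1-1=4
Step 6: prey: 49+14-5=58; pred: 4+1-1=4
Step 7: prey: 58+17-6=69; pred: 4+2-1=5
Step 8: prey: 69+20-10=79; pred: 5+3-2=6
Step 9: prey: 79+23-14=88; pred: 6+4-2=8
Step 10: prey: 88+26-21=93; pred: 8+7-3=12
Step 11: prey: 93+27-33=87; pred: 12+11-4=19
Max prey = 93 at step 10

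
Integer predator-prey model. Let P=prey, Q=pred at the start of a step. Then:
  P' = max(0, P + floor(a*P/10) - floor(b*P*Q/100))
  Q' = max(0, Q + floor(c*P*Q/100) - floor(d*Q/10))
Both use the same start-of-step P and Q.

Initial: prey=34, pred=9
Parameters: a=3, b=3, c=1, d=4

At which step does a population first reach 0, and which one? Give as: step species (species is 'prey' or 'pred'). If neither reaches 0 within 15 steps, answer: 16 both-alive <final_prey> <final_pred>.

Step 1: prey: 34+10-9=35; pred: 9+3-3=9
Step 2: prey: 35+10-9=36; pred: 9+3-3=9
Step 3: prey: 36+10-9=37; pred: 9+3-3=9
Step 4: prey: 37+11-9=39; pred: 9+3-3=9
Step 5: prey: 39+11-10=40; pred: 9+3-3=9
Step 6: prey: 40+12-10=42; pred: 9+3-3=9
Step 7: prey: 42+12-11=43; pred: 9+3-3=9
Step 8: prey: 43+12-11=44; pred: 9+3-3=9
Step 9: prey: 44+13-11=46; pred: 9+3-3=9
Step 10: prey: 46+13-12=47; pred: 9+4-3=10
Step 11: prey: 47+14-14=47; pred: 10+4-4=10
Steps 12-15: state stable at prey=47, pred=10 (no change)
No extinction within 15 steps

Answer: 16 both-alive 47 10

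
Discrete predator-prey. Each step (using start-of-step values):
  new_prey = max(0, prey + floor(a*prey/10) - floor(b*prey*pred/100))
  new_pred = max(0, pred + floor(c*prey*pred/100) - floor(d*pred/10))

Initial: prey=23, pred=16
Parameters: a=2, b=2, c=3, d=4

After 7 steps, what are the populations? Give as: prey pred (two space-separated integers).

Step 1: prey: 23+4-7=20; pred: 16+11-6=21
Step 2: prey: 20+4-8=16; pred: 21+12-8=25
Step 3: prey: 16+3-8=11; pred: 25+12-10=27
Step 4: prey: 11+2-5=8; pred: 27+8-10=25
Step 5: prey: 8+1-4=5; pred: 25+6-10=21
Step 6: prey: 5+1-2=4; pred: 21+3-8=16
Step 7: prey: 4+0-1=3; pred: 16+1-6=11

Answer: 3 11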